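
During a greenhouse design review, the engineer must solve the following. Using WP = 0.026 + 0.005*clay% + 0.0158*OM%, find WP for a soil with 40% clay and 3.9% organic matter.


WP = 0.026 + 0.005*40 + 0.0158*3.9
   = 0.026 + 0.2000 + 0.0616
   = 0.2876


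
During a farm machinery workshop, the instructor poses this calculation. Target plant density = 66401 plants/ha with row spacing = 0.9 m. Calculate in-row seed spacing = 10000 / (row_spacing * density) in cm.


spacing = 10000 / (row_sp * density)
        = 10000 / (0.9 * 66401)
        = 10000 / 59760.90
        = 0.16733 m = 16.73 cm


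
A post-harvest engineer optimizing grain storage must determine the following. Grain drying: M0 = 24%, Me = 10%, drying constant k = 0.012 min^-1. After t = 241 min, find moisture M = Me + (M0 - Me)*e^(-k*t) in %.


M = Me + (M0 - Me) * e^(-k*t)
  = 10 + (24 - 10) * e^(-0.012*241)
  = 10 + 14 * e^(-2.892)
  = 10 + 14 * 0.05547
  = 10 + 0.7765
  = 10.78%


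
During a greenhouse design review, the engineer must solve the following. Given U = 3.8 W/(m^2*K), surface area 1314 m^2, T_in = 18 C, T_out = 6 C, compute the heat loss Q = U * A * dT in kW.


dT = 18 - (6) = 12 K
Q = U * A * dT
  = 3.8 * 1314 * 12
  = 59918.40 W = 59.92 kW


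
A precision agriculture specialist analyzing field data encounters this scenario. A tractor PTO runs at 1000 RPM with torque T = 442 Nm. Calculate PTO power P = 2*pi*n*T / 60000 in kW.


P = 2*pi*n*T / 60000
  = 2*pi * 1000 * 442 / 60000
  = 2777167.91 / 60000
  = 46.29 kW


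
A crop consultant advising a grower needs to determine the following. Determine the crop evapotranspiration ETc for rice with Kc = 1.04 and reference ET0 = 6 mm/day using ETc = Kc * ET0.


ETc = Kc * ET0
    = 1.04 * 6
    = 6.24 mm/day


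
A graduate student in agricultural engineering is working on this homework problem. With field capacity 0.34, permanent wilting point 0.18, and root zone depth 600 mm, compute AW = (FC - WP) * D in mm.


AW = (FC - WP) * D
   = (0.34 - 0.18) * 600
   = 0.16 * 600
   = 96 mm


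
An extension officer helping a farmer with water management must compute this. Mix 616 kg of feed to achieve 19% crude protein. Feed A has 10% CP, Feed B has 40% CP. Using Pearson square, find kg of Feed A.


parts_A = CP_b - target = 40 - 19 = 21
parts_B = target - CP_a = 19 - 10 = 9
total_parts = 21 + 9 = 30
Feed A = 616 * 21 / 30 = 431.20 kg
Feed B = 616 * 9 / 30 = 184.80 kg

431.20 kg


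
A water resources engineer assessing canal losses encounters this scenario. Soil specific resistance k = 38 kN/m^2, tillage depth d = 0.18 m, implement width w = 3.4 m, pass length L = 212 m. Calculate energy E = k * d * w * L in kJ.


E = k * d * w * L
  = 38 * 0.18 * 3.4 * 212
  = 4930.27 kJ


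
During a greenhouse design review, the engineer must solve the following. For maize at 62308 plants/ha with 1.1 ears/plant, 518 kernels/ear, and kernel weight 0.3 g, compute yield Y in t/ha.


Y = density * ears * kernels * kw
  = 62308 * 1.1 * 518 * 0.3 g/ha
  = 10650929.52 g/ha
  = 10650.93 kg/ha = 10.65 t/ha


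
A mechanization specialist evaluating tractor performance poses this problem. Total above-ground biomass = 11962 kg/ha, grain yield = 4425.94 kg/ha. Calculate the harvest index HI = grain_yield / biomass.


HI = grain_yield / biomass
   = 4425.94 / 11962
   = 0.37


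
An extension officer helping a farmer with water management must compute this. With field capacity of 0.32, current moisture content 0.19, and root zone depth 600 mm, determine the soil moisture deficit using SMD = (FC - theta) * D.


SMD = (FC - theta) * D
    = (0.32 - 0.19) * 600
    = 0.130 * 600
    = 78 mm


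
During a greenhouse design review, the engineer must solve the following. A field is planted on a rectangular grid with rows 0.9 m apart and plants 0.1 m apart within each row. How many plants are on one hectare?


D = 10000 / (row_sp * plant_sp)
  = 10000 / (0.9 * 0.1)
  = 10000 / 0.0900
  = 111111.11 plants/ha


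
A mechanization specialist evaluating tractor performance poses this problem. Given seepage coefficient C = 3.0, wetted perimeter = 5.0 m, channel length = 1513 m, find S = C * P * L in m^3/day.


S = C * P * L
  = 3.0 * 5.0 * 1513
  = 22695 m^3/day


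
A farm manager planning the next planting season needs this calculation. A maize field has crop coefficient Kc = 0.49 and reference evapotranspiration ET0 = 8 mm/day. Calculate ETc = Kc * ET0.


ETc = Kc * ET0
    = 0.49 * 8
    = 3.92 mm/day


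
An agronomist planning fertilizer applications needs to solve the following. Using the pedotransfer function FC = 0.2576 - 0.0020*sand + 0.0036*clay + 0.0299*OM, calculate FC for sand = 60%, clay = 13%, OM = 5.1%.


FC = 0.2576 - 0.0020*60 + 0.0036*13 + 0.0299*5.1
   = 0.2576 - 0.1200 + 0.0468 + 0.1525
   = 0.3369


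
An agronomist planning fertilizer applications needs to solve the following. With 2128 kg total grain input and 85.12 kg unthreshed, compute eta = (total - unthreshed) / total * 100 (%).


eta = (total - unthreshed) / total * 100
    = (2128 - 85.12) / 2128 * 100
    = 2042.88 / 2128 * 100
    = 96%


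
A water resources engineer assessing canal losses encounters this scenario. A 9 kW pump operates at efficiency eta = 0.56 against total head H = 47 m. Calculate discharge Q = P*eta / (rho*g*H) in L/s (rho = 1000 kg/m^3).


Q = (P * 1000 * eta) / (rho * g * H)
  = (9 * 1000 * 0.56) / (1000 * 9.81 * 47)
  = 5040 / 461070
  = 0.01093 m^3/s = 10.93 L/s


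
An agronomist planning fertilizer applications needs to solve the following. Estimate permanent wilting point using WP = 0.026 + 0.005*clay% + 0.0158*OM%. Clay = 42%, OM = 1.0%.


WP = 0.026 + 0.005*42 + 0.0158*1.0
   = 0.026 + 0.2100 + 0.0158
   = 0.2518


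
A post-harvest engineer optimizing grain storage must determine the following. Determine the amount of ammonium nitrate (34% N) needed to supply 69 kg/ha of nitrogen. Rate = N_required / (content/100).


Rate = N_required / (N_content / 100)
     = 69 / (34 / 100)
     = 69 / 0.34
     = 202.94 kg/ha


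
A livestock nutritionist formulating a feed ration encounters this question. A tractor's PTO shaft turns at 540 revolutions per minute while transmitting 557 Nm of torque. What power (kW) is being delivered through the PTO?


P = 2*pi*n*T / 60000
  = 2*pi * 540 * 557 / 60000
  = 1889856.48 / 60000
  = 31.50 kW


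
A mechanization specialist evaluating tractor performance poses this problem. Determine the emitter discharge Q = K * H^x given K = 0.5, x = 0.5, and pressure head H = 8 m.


Q = K * H^x
  = 0.5 * 8^0.5
  = 0.5 * 2.8284
  = 1.41 L/h


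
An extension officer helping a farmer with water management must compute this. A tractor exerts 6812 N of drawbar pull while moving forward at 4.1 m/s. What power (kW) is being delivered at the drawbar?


P = F * v / 1000
  = 6812 * 4.1 / 1000
  = 27929.20 / 1000
  = 27.93 kW


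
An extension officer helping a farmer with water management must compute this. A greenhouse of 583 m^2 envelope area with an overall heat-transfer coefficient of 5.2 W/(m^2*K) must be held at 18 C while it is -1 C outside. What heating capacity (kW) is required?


dT = 18 - (-1) = 19 K
Q = U * A * dT
  = 5.2 * 583 * 19
  = 57600.40 W = 57.60 kW


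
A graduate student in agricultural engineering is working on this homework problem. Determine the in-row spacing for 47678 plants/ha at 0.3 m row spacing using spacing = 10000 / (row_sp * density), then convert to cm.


spacing = 10000 / (row_sp * density)
        = 10000 / (0.3 * 47678)
        = 10000 / 14303.40
        = 0.69913 m = 69.91 cm


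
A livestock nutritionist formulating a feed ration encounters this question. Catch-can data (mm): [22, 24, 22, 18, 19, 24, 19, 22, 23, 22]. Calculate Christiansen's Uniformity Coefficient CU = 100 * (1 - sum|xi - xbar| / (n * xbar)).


xbar = 215 / 10 = 21.500
sum|xi - xbar| = 17
CU = 100 * (1 - 17 / (10 * 21.500))
   = 100 * (1 - 0.0791)
   = 92.09%


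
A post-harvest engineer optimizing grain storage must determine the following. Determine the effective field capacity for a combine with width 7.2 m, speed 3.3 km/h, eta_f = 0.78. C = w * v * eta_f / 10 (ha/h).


C = w * v * eta_f / 10
  = 7.2 * 3.3 * 0.78 / 10
  = 18.53 / 10
  = 1.85 ha/h


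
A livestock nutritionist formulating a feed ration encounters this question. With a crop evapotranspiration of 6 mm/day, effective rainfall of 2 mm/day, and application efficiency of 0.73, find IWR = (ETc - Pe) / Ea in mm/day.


IWR = (ETc - Pe) / Ea
    = (6 - 2) / 0.73
    = 4 / 0.73
    = 5.48 mm/day


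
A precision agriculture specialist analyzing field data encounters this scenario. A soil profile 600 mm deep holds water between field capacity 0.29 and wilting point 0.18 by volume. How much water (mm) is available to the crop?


AW = (FC - WP) * D
   = (0.29 - 0.18) * 600
   = 0.11 * 600
   = 66 mm


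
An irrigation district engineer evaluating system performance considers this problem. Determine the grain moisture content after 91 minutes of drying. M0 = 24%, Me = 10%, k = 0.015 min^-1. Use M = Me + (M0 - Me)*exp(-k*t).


M = Me + (M0 - Me) * e^(-k*t)
  = 10 + (24 - 10) * e^(-0.015*91)
  = 10 + 14 * e^(-1.365)
  = 10 + 14 * 0.25538
  = 10 + 3.5753
  = 13.58%


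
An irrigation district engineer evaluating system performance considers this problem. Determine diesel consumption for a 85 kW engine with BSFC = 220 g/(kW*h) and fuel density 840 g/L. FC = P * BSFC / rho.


FC = P * BSFC / rho_fuel
   = 85 * 220 / 840
   = 18700 / 840
   = 22.26 L/h


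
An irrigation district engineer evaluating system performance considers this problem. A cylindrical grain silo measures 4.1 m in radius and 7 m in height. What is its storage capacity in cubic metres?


V = pi * r^2 * h
  = pi * 4.1^2 * 7
  = pi * 16.81 * 7
  = 369.67 m^3


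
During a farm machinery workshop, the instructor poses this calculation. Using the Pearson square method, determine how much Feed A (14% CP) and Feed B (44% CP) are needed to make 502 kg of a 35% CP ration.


parts_A = CP_b - target = 44 - 35 = 9
parts_B = target - CP_a = 35 - 14 = 21
total_parts = 9 + 21 = 30
Feed A = 502 * 9 / 30 = 150.60 kg
Feed B = 502 * 21 / 30 = 351.40 kg

150.60 kg


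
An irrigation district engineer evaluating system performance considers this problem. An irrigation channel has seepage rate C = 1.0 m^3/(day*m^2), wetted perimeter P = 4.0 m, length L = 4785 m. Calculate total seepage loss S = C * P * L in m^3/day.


S = C * P * L
  = 1.0 * 4.0 * 4785
  = 19140 m^3/day


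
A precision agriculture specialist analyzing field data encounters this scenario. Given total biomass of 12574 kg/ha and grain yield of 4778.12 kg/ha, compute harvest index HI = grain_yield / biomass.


HI = grain_yield / biomass
   = 4778.12 / 12574
   = 0.38


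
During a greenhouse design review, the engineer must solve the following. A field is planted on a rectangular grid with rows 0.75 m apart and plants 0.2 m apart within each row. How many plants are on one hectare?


D = 10000 / (row_sp * plant_sp)
  = 10000 / (0.75 * 0.2)
  = 10000 / 0.1500
  = 66666.67 plants/ha


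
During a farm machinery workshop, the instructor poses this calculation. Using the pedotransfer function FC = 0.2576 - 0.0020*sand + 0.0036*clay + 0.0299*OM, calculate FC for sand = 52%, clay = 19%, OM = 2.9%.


FC = 0.2576 - 0.0020*52 + 0.0036*19 + 0.0299*2.9
   = 0.2576 - 0.1040 + 0.0684 + 0.0867
   = 0.3087


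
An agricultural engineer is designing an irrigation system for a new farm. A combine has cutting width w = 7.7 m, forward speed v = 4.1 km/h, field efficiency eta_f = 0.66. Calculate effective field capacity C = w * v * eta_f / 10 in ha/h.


C = w * v * eta_f / 10
  = 7.7 * 4.1 * 0.66 / 10
  = 20.84 / 10
  = 2.08 ha/h


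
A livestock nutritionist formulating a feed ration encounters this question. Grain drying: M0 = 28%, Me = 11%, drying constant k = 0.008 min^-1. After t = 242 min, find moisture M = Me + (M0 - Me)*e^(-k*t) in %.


M = Me + (M0 - Me) * e^(-k*t)
  = 11 + (28 - 11) * e^(-0.008*242)
  = 11 + 17 * e^(-1.936)
  = 11 + 17 * 0.14428
  = 11 + 2.4528
  = 13.45%


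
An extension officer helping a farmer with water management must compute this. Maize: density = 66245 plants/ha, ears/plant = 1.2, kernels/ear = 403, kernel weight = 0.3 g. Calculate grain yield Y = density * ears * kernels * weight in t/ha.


Y = density * ears * kernels * kw
  = 66245 * 1.2 * 403 * 0.3 g/ha
  = 9610824.60 g/ha
  = 9610.82 kg/ha = 9.61 t/ha


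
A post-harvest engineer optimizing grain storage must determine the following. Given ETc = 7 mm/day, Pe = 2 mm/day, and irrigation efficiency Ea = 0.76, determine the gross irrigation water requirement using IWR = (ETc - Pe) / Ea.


IWR = (ETc - Pe) / Ea
    = (7 - 2) / 0.76
    = 5 / 0.76
    = 6.58 mm/day


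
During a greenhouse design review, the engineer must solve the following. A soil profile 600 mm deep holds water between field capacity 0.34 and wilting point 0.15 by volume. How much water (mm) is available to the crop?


AW = (FC - WP) * D
   = (0.34 - 0.15) * 600
   = 0.19 * 600
   = 114 mm


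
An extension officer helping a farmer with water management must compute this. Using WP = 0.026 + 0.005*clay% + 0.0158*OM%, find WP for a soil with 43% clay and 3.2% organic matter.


WP = 0.026 + 0.005*43 + 0.0158*3.2
   = 0.026 + 0.2150 + 0.0506
   = 0.2916


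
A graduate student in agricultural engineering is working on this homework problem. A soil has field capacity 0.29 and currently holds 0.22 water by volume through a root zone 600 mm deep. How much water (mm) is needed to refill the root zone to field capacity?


SMD = (FC - theta) * D
    = (0.29 - 0.22) * 600
    = 0.070 * 600
    = 42 mm


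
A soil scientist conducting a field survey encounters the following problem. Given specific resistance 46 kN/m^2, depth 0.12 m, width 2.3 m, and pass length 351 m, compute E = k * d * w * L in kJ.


E = k * d * w * L
  = 46 * 0.12 * 2.3 * 351
  = 4456.30 kJ


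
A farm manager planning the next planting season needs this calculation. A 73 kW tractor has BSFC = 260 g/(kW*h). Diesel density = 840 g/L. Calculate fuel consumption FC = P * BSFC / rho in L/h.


FC = P * BSFC / rho_fuel
   = 73 * 260 / 840
   = 18980 / 840
   = 22.60 L/h


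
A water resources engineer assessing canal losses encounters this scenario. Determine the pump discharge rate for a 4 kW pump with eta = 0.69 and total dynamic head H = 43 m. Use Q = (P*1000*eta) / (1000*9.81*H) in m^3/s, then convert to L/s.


Q = (P * 1000 * eta) / (rho * g * H)
  = (4 * 1000 * 0.69) / (1000 * 9.81 * 43)
  = 2760 / 421830
  = 0.00654 m^3/s = 6.54 L/s


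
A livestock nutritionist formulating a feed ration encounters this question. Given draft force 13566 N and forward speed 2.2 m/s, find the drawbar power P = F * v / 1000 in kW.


P = F * v / 1000
  = 13566 * 2.2 / 1000
  = 29845.20 / 1000
  = 29.85 kW


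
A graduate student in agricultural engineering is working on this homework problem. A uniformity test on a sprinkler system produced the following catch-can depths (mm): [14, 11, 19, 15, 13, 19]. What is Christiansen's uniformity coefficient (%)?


xbar = 91 / 6 = 15.167
sum|xi - xbar| = 15.333
CU = 100 * (1 - 15.333 / (6 * 15.167))
   = 100 * (1 - 0.1685)
   = 83.15%


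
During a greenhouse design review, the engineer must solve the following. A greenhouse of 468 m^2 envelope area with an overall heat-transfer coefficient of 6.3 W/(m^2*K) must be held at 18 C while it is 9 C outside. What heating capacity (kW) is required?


dT = 18 - (9) = 9 K
Q = U * A * dT
  = 6.3 * 468 * 9
  = 26535.60 W = 26.54 kW


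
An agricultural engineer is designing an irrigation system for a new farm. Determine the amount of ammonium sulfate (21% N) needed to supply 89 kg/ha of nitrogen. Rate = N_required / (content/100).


Rate = N_required / (N_content / 100)
     = 89 / (21 / 100)
     = 89 / 0.21
     = 423.81 kg/ha


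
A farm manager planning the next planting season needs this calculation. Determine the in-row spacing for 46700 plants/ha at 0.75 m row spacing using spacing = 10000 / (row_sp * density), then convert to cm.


spacing = 10000 / (row_sp * density)
        = 10000 / (0.75 * 46700)
        = 10000 / 35025
        = 0.28551 m = 28.55 cm


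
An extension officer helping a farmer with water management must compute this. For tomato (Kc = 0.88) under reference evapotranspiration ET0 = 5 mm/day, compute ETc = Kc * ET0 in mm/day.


ETc = Kc * ET0
    = 0.88 * 5
    = 4.40 mm/day


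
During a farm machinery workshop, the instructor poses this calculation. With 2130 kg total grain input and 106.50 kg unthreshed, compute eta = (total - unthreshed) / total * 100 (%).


eta = (total - unthreshed) / total * 100
    = (2130 - 106.50) / 2130 * 100
    = 2023.50 / 2130 * 100
    = 95%


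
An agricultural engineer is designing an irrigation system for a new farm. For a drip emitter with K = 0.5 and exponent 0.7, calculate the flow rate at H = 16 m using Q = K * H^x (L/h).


Q = K * H^x
  = 0.5 * 16^0.7
  = 0.5 * 6.9644
  = 3.48 L/h


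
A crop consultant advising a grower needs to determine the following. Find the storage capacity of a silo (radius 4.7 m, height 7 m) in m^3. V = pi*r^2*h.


V = pi * r^2 * h
  = pi * 4.7^2 * 7
  = pi * 22.09 * 7
  = 485.78 m^3


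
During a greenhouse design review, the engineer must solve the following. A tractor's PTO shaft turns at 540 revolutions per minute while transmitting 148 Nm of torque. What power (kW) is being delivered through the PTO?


P = 2*pi*n*T / 60000
  = 2*pi * 540 * 148 / 60000
  = 502152.17 / 60000
  = 8.37 kW


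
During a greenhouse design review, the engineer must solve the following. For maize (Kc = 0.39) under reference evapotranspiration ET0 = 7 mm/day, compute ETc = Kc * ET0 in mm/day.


ETc = Kc * ET0
    = 0.39 * 7
    = 2.73 mm/day


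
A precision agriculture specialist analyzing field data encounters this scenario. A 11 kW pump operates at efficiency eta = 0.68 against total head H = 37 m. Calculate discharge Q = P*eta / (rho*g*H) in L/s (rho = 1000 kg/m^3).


Q = (P * 1000 * eta) / (rho * g * H)
  = (11 * 1000 * 0.68) / (1000 * 9.81 * 37)
  = 7480 / 362970
  = 0.02061 m^3/s = 20.61 L/s


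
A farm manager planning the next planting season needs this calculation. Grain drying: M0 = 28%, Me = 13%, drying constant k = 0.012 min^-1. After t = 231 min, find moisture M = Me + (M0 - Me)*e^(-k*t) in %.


M = Me + (M0 - Me) * e^(-k*t)
  = 13 + (28 - 13) * e^(-0.012*231)
  = 13 + 15 * e^(-2.772)
  = 13 + 15 * 0.06254
  = 13 + 0.9381
  = 13.94%


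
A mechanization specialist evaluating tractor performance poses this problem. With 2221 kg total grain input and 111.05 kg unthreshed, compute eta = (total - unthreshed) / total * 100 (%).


eta = (total - unthreshed) / total * 100
    = (2221 - 111.05) / 2221 * 100
    = 2109.95 / 2221 * 100
    = 95%


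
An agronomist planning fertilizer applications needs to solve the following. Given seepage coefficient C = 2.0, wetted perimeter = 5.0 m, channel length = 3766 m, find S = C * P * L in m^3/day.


S = C * P * L
  = 2.0 * 5.0 * 3766
  = 37660 m^3/day


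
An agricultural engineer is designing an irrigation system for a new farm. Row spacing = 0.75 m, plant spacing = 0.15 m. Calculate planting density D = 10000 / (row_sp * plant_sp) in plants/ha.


D = 10000 / (row_sp * plant_sp)
  = 10000 / (0.75 * 0.15)
  = 10000 / 0.1125
  = 88888.89 plants/ha


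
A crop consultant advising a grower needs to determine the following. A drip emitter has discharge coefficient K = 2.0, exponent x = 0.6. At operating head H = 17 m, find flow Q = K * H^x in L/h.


Q = K * H^x
  = 2.0 * 17^0.6
  = 2.0 * 5.4736
  = 10.95 L/h


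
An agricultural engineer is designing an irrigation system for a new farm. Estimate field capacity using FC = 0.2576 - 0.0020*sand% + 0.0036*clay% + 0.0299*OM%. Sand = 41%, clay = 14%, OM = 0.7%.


FC = 0.2576 - 0.0020*41 + 0.0036*14 + 0.0299*0.7
   = 0.2576 - 0.0820 + 0.0504 + 0.0209
   = 0.2469


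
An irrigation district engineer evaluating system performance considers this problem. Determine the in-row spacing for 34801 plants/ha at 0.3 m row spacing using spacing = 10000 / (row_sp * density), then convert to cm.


spacing = 10000 / (row_sp * density)
        = 10000 / (0.3 * 34801)
        = 10000 / 10440.30
        = 0.95783 m = 95.78 cm


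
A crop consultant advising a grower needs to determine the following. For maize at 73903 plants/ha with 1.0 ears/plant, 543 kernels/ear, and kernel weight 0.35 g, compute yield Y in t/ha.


Y = density * ears * kernels * kw
  = 73903 * 1.0 * 543 * 0.35 g/ha
  = 14045265.15 g/ha
  = 14045.27 kg/ha = 14.05 t/ha


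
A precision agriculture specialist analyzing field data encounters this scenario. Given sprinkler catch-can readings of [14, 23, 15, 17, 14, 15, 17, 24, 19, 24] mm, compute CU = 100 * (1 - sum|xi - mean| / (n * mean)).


xbar = 182 / 10 = 18.200
sum|xi - xbar| = 34.400
CU = 100 * (1 - 34.400 / (10 * 18.200))
   = 100 * (1 - 0.1890)
   = 81.10%


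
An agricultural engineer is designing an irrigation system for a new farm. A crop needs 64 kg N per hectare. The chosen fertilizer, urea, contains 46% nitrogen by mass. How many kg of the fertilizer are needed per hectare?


Rate = N_required / (N_content / 100)
     = 64 / (46 / 100)
     = 64 / 0.46
     = 139.13 kg/ha


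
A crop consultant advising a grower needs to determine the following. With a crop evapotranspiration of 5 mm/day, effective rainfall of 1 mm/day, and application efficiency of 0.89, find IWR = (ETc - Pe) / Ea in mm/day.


IWR = (ETc - Pe) / Ea
    = (5 - 1) / 0.89
    = 4 / 0.89
    = 4.49 mm/day


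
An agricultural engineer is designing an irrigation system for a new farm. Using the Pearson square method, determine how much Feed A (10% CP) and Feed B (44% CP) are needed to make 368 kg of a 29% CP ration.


parts_A = CP_b - target = 44 - 29 = 15
parts_B = target - CP_a = 29 - 10 = 19
total_parts = 15 + 19 = 34
Feed A = 368 * 15 / 34 = 162.35 kg
Feed B = 368 * 19 / 34 = 205.65 kg

162.35 kg


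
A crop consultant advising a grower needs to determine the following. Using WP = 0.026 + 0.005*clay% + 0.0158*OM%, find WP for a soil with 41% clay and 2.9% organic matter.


WP = 0.026 + 0.005*41 + 0.0158*2.9
   = 0.026 + 0.2050 + 0.0458
   = 0.2768


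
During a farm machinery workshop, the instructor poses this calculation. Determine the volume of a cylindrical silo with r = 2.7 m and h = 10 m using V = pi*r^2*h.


V = pi * r^2 * h
  = pi * 2.7^2 * 10
  = pi * 7.29 * 10
  = 229.02 m^3


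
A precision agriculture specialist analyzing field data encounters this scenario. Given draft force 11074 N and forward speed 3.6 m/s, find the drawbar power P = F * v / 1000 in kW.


P = F * v / 1000
  = 11074 * 3.6 / 1000
  = 39866.40 / 1000
  = 39.87 kW


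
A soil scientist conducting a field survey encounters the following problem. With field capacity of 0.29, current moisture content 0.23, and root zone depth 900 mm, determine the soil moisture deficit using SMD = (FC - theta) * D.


SMD = (FC - theta) * D
    = (0.29 - 0.23) * 900
    = 0.060 * 900
    = 54 mm


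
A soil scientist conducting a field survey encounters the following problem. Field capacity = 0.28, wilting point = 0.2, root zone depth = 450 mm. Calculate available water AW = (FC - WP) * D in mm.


AW = (FC - WP) * D
   = (0.28 - 0.2) * 450
   = 0.08 * 450
   = 36 mm


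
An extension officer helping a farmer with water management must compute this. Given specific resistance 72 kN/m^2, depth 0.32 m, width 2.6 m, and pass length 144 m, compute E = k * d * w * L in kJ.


E = k * d * w * L
  = 72 * 0.32 * 2.6 * 144
  = 8626.18 kJ


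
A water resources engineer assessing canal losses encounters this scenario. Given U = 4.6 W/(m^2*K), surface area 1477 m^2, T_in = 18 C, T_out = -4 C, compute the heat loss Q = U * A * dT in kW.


dT = 18 - (-4) = 22 K
Q = U * A * dT
  = 4.6 * 1477 * 22
  = 149472.40 W = 149.47 kW


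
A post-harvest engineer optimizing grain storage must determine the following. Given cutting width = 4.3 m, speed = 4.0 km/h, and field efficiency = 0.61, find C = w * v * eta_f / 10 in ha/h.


C = w * v * eta_f / 10
  = 4.3 * 4.0 * 0.61 / 10
  = 10.49 / 10
  = 1.05 ha/h


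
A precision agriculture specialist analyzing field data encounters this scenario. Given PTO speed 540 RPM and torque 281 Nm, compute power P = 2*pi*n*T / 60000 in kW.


P = 2*pi*n*T / 60000
  = 2*pi * 540 * 281 / 60000
  = 953410.54 / 60000
  = 15.89 kW


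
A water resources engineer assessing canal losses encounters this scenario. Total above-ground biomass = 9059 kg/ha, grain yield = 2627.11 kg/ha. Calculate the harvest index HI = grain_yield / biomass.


HI = grain_yield / biomass
   = 2627.11 / 9059
   = 0.29


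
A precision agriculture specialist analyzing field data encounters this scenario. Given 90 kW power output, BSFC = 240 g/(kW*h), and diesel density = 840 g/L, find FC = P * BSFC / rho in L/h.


FC = P * BSFC / rho_fuel
   = 90 * 240 / 840
   = 21600 / 840
   = 25.71 L/h


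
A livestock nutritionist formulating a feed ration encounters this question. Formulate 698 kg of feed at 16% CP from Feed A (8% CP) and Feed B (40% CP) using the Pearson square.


parts_A = CP_b - target = 40 - 16 = 24
parts_B = target - CP_a = 16 - 8 = 8
total_parts = 24 + 8 = 32
Feed A = 698 * 24 / 32 = 523.50 kg
Feed B = 698 * 8 / 32 = 174.50 kg

523.50 kg


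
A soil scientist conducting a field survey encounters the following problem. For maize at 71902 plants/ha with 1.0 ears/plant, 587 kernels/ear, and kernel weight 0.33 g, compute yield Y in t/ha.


Y = density * ears * kernels * kw
  = 71902 * 1.0 * 587 * 0.33 g/ha
  = 13928136.42 g/ha
  = 13928.14 kg/ha = 13.93 t/ha


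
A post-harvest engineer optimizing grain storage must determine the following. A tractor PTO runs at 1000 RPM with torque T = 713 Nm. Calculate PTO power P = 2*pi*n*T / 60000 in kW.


P = 2*pi*n*T / 60000
  = 2*pi * 1000 * 713 / 60000
  = 4479911.12 / 60000
  = 74.67 kW


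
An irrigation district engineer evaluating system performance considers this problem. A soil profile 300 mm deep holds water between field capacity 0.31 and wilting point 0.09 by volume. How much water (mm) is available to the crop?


AW = (FC - WP) * D
   = (0.31 - 0.09) * 300
   = 0.22 * 300
   = 66 mm


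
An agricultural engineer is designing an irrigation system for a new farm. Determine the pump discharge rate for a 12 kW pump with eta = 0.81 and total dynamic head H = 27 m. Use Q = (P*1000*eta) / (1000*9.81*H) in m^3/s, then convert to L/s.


Q = (P * 1000 * eta) / (rho * g * H)
  = (12 * 1000 * 0.81) / (1000 * 9.81 * 27)
  = 9720 / 264870
  = 0.03670 m^3/s = 36.70 L/s


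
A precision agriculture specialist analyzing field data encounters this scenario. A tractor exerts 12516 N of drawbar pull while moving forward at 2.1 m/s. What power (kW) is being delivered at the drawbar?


P = F * v / 1000
  = 12516 * 2.1 / 1000
  = 26283.60 / 1000
  = 26.28 kW


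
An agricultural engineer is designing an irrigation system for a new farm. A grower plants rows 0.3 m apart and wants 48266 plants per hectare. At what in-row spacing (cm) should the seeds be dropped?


spacing = 10000 / (row_sp * density)
        = 10000 / (0.3 * 48266)
        = 10000 / 14479.80
        = 0.69062 m = 69.06 cm


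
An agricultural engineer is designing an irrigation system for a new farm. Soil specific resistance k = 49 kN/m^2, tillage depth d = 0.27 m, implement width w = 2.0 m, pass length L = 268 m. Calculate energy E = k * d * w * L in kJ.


E = k * d * w * L
  = 49 * 0.27 * 2.0 * 268
  = 7091.28 kJ


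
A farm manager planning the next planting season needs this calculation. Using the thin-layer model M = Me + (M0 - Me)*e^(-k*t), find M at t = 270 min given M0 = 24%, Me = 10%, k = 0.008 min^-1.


M = Me + (M0 - Me) * e^(-k*t)
  = 10 + (24 - 10) * e^(-0.008*270)
  = 10 + 14 * e^(-2.160)
  = 10 + 14 * 0.11533
  = 10 + 1.6146
  = 11.61%


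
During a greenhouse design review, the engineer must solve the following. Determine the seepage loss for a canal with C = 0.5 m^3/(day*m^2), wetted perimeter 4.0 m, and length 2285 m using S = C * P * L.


S = C * P * L
  = 0.5 * 4.0 * 2285
  = 4570 m^3/day


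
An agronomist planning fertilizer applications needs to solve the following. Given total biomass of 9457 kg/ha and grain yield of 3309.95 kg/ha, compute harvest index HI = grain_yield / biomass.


HI = grain_yield / biomass
   = 3309.95 / 9457
   = 0.35


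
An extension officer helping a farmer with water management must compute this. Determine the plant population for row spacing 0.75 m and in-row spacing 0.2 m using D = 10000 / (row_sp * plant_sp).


D = 10000 / (row_sp * plant_sp)
  = 10000 / (0.75 * 0.2)
  = 10000 / 0.1500
  = 66666.67 plants/ha


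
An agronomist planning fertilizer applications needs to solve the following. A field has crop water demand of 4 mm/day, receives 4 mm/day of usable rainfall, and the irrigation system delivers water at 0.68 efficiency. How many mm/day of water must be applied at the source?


IWR = (ETc - Pe) / Ea
    = (4 - 4) / 0.68
    = 0 / 0.68
    = 0 mm/day


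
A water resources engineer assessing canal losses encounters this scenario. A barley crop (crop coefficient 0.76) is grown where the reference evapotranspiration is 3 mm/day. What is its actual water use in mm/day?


ETc = Kc * ET0
    = 0.76 * 3
    = 2.28 mm/day


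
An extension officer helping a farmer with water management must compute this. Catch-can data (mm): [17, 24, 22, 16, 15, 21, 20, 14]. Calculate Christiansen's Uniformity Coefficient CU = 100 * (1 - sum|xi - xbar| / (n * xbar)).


xbar = 149 / 8 = 18.625
sum|xi - xbar| = 25
CU = 100 * (1 - 25 / (8 * 18.625))
   = 100 * (1 - 0.1678)
   = 83.22%


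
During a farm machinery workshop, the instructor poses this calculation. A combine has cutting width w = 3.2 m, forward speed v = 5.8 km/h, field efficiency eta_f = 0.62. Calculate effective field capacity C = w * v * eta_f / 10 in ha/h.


C = w * v * eta_f / 10
  = 3.2 * 5.8 * 0.62 / 10
  = 11.51 / 10
  = 1.15 ha/h


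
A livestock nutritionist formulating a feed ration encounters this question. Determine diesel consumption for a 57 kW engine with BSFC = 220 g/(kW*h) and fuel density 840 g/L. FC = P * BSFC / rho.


FC = P * BSFC / rho_fuel
   = 57 * 220 / 840
   = 12540 / 840
   = 14.93 L/h


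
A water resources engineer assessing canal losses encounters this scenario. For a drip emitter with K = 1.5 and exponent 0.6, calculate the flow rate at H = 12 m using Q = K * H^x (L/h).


Q = K * H^x
  = 1.5 * 12^0.6
  = 1.5 * 4.4413
  = 6.66 L/h


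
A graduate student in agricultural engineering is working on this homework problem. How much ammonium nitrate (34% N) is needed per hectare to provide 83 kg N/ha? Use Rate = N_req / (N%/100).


Rate = N_required / (N_content / 100)
     = 83 / (34 / 100)
     = 83 / 0.34
     = 244.12 kg/ha


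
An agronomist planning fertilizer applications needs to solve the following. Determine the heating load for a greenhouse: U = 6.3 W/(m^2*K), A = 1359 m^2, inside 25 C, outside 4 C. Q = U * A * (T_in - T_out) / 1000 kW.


dT = 25 - (4) = 21 K
Q = U * A * dT
  = 6.3 * 1359 * 21
  = 179795.70 W = 179.80 kW


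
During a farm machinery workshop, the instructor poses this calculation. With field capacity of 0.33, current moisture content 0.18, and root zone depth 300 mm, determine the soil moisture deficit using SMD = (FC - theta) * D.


SMD = (FC - theta) * D
    = (0.33 - 0.18) * 300
    = 0.150 * 300
    = 45 mm


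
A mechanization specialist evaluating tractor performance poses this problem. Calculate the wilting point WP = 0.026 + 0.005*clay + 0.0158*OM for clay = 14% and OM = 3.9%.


WP = 0.026 + 0.005*14 + 0.0158*3.9
   = 0.026 + 0.0700 + 0.0616
   = 0.1576


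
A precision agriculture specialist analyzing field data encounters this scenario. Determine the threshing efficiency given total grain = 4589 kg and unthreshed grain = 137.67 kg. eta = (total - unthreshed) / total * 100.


eta = (total - unthreshed) / total * 100
    = (4589 - 137.67) / 4589 * 100
    = 4451.33 / 4589 * 100
    = 97%


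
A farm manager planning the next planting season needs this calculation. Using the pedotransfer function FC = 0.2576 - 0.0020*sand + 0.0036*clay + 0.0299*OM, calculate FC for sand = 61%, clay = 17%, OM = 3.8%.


FC = 0.2576 - 0.0020*61 + 0.0036*17 + 0.0299*3.8
   = 0.2576 - 0.1220 + 0.0612 + 0.1136
   = 0.3104


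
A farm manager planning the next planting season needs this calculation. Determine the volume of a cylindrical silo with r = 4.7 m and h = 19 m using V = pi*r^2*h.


V = pi * r^2 * h
  = pi * 4.7^2 * 19
  = pi * 22.09 * 19
  = 1318.56 m^3


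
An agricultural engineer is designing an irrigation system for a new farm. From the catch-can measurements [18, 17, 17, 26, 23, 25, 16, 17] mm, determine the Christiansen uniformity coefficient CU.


xbar = 159 / 8 = 19.875
sum|xi - xbar| = 28.750
CU = 100 * (1 - 28.750 / (8 * 19.875))
   = 100 * (1 - 0.1808)
   = 81.92%


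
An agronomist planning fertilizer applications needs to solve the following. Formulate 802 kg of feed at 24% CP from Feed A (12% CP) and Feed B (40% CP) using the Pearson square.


parts_A = CP_b - target = 40 - 24 = 16
parts_B = target - CP_a = 24 - 12 = 12
total_parts = 16 + 12 = 28
Feed A = 802 * 16 / 28 = 458.29 kg
Feed B = 802 * 12 / 28 = 343.71 kg

458.29 kg


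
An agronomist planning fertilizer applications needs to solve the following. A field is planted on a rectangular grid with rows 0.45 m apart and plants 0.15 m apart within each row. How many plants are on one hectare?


D = 10000 / (row_sp * plant_sp)
  = 10000 / (0.45 * 0.15)
  = 10000 / 0.0675
  = 148148.15 plants/ha


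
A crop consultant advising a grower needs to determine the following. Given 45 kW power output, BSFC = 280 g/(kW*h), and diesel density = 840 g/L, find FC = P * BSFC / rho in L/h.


FC = P * BSFC / rho_fuel
   = 45 * 280 / 840
   = 12600 / 840
   = 15 L/h


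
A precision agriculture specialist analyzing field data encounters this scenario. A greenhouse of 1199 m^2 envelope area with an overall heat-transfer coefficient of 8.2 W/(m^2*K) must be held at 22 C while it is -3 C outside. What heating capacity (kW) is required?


dT = 22 - (-3) = 25 K
Q = U * A * dT
  = 8.2 * 1199 * 25
  = 245795 W = 245.80 kW


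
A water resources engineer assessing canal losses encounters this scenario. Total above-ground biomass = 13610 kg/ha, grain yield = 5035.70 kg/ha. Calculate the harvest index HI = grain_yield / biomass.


HI = grain_yield / biomass
   = 5035.70 / 13610
   = 0.37


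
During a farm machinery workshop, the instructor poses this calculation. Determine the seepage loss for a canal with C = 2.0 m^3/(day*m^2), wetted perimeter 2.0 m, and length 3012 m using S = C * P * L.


S = C * P * L
  = 2.0 * 2.0 * 3012
  = 12048 m^3/day


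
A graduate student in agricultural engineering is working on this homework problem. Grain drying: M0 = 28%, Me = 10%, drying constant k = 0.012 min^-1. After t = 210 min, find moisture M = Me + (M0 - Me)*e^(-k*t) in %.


M = Me + (M0 - Me) * e^(-k*t)
  = 10 + (28 - 10) * e^(-0.012*210)
  = 10 + 18 * e^(-2.520)
  = 10 + 18 * 0.08046
  = 10 + 1.4483
  = 11.45%


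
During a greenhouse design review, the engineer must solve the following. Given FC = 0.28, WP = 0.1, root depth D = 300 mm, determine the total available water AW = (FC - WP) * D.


AW = (FC - WP) * D
   = (0.28 - 0.1) * 300
   = 0.18 * 300
   = 54 mm


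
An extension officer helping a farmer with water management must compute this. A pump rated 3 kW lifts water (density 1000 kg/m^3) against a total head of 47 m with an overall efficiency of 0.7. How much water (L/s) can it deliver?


Q = (P * 1000 * eta) / (rho * g * H)
  = (3 * 1000 * 0.7) / (1000 * 9.81 * 47)
  = 2100 / 461070
  = 0.00455 m^3/s = 4.55 L/s


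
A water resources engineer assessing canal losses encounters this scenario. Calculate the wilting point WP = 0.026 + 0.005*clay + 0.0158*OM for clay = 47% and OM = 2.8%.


WP = 0.026 + 0.005*47 + 0.0158*2.8
   = 0.026 + 0.2350 + 0.0442
   = 0.3052


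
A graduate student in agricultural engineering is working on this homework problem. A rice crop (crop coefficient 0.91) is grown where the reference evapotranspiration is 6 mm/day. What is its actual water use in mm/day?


ETc = Kc * ET0
    = 0.91 * 6
    = 5.46 mm/day


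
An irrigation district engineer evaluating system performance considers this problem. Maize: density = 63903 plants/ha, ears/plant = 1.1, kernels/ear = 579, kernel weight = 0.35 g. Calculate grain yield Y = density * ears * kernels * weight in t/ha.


Y = density * ears * kernels * kw
  = 63903 * 1.1 * 579 * 0.35 g/ha
  = 14244937.25 g/ha
  = 14244.94 kg/ha = 14.24 t/ha


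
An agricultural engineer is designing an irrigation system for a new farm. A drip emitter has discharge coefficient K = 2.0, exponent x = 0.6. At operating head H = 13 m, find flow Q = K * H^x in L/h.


Q = K * H^x
  = 2.0 * 13^0.6
  = 2.0 * 4.6598
  = 9.32 L/h


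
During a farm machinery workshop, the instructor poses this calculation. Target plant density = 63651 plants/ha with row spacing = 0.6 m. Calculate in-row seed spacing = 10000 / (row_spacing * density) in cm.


spacing = 10000 / (row_sp * density)
        = 10000 / (0.6 * 63651)
        = 10000 / 38190.60
        = 0.26184 m = 26.18 cm


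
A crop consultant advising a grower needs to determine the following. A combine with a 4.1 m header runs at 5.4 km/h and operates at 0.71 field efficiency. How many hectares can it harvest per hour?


C = w * v * eta_f / 10
  = 4.1 * 5.4 * 0.71 / 10
  = 15.72 / 10
  = 1.57 ha/h


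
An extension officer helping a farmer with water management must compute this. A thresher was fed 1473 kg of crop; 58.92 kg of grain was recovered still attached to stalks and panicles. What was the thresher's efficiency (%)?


eta = (total - unthreshed) / total * 100
    = (1473 - 58.92) / 1473 * 100
    = 1414.08 / 1473 * 100
    = 96%


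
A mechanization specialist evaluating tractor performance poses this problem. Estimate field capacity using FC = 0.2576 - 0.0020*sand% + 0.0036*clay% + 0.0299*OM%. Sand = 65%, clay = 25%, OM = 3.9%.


FC = 0.2576 - 0.0020*65 + 0.0036*25 + 0.0299*3.9
   = 0.2576 - 0.1300 + 0.0900 + 0.1166
   = 0.3342


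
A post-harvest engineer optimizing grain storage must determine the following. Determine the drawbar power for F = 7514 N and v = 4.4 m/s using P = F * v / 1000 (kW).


P = F * v / 1000
  = 7514 * 4.4 / 1000
  = 33061.60 / 1000
  = 33.06 kW


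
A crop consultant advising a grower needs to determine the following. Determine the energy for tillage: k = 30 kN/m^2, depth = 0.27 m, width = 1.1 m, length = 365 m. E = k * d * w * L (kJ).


E = k * d * w * L
  = 30 * 0.27 * 1.1 * 365
  = 3252.15 kJ


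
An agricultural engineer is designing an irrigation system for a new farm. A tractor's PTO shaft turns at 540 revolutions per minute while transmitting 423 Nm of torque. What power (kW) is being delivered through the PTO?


P = 2*pi*n*T / 60000
  = 2*pi * 540 * 423 / 60000
  = 1435205.19 / 60000
  = 23.92 kW


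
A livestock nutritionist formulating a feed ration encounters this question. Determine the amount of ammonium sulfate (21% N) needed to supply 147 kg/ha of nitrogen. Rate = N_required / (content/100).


Rate = N_required / (N_content / 100)
     = 147 / (21 / 100)
     = 147 / 0.21
     = 700 kg/ha
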